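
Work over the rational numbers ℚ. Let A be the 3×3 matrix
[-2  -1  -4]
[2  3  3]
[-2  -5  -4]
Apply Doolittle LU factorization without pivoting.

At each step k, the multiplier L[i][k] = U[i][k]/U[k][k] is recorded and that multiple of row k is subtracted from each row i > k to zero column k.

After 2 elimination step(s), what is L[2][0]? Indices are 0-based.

Step 1: pivot at (0,0) is -2.
  row1 ← row1 − (-1)·row0  ⇒  L[1][0]=-1, U row1=(0, 2, -1)
  row2 ← row2 − (1)·row0  ⇒  L[2][0]=1, U row2=(0, -4, 0)
Step 2: pivot at (1,1) is 2.
  row2 ← row2 − (-2)·row1  ⇒  L[2][1]=-2, U row2=(0, 0, -2)

L[2][0] = 1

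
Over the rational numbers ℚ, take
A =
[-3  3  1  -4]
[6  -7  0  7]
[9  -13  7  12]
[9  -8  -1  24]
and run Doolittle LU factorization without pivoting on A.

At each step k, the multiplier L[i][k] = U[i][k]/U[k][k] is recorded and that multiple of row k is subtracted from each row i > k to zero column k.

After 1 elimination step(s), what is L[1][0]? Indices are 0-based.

Step 1: pivot at (0,0) is -3.
  row1 ← row1 − (-2)·row0  ⇒  L[1][0]=-2, U row1=(0, -1, 2, -1)
  row2 ← row2 − (-3)·row0  ⇒  L[2][0]=-3, U row2=(0, -4, 10, 0)
  row3 ← row3 − (-3)·row0  ⇒  L[3][0]=-3, U row3=(0, 1, 2, 12)

L[1][0] = -2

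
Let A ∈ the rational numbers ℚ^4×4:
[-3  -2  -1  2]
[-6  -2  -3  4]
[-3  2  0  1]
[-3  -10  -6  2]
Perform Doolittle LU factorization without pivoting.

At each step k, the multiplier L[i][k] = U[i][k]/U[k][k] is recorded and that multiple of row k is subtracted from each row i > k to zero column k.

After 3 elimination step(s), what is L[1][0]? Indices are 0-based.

L[1][0] = 2

k=0: U[0][0]=-3
  eliminate (1,0): mult=2, new row 1: (0, 2, -1, 0); set L[1][0]=2
  eliminate (2,0): mult=1, new row 2: (0, 4, 1, -1); set L[2][0]=1
  eliminate (3,0): mult=1, new row 3: (0, -8, -5, 0); set L[3][0]=1
k=1: U[1][1]=2
  eliminate (2,1): mult=2, new row 2: (0, 0, 3, -1); set L[2][1]=2
  eliminate (3,1): mult=-4, new row 3: (0, 0, -9, 0); set L[3][1]=-4
k=2: U[2][2]=3
  eliminate (3,2): mult=-3, new row 3: (0, 0, 0, -3); set L[3][2]=-3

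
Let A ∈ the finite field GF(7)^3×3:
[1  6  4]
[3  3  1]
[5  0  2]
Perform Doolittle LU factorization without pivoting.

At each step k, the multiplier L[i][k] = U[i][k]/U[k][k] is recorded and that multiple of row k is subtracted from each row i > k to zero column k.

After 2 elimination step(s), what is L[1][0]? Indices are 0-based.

Step 1: pivot at (0,0) is 1.
  row1 ← row1 − (3)·row0  ⇒  L[1][0]=3, U row1=(0, 6, 3)
  row2 ← row2 − (5)·row0  ⇒  L[2][0]=5, U row2=(0, 5, 3)
Step 2: pivot at (1,1) is 6.
  row2 ← row2 − (2)·row1  ⇒  L[2][1]=2, U row2=(0, 0, 4)

L[1][0] = 3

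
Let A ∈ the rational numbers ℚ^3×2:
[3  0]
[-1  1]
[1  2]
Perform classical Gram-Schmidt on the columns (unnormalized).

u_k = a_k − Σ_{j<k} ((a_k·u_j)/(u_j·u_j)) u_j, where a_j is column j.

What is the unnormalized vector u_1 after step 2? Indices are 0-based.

Step 1: u_0 = a_0 = (3, -1, 1).
Step 2: u_1 = a_1 − (1/11)·u_0 = (-3/11, 12/11, 21/11).

u_1 = (-3/11, 12/11, 21/11)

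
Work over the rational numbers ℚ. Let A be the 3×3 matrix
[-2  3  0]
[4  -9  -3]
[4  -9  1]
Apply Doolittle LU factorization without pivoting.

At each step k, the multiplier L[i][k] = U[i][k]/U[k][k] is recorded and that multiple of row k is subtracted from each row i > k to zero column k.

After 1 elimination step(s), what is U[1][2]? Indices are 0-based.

U[1][2] = -3

Step 1: pivot at (0,0) is -2.
  row1 ← row1 − (-2)·row0  ⇒  L[1][0]=-2, U row1=(0, -3, -3)
  row2 ← row2 − (-2)·row0  ⇒  L[2][0]=-2, U row2=(0, -3, 1)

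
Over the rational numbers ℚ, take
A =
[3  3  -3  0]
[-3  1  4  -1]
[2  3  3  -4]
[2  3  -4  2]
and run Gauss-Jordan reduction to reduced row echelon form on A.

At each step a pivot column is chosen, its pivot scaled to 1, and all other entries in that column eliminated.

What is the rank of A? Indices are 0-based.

step 1: normalize row 0 (÷3) = (1, 1, -1, 0)
  row 1: subtract -3×row0 = (0, 4, 1, -1)
  row 2: subtract 2×row0 = (0, 1, 5, -4)
  row 3: subtract 2×row0 = (0, 1, -2, 2)
step 2: normalize row 1 (÷4) = (0, 1, 1/4, -1/4)
  row 0: subtract 1×row1 = (1, 0, -5/4, 1/4)
  row 2: subtract 1×row1 = (0, 0, 19/4, -15/4)
  row 3: subtract 1×row1 = (0, 0, -9/4, 9/4)
step 3: normalize row 2 (÷19/4) = (0, 0, 1, -15/19)
  row 0: subtract -5/4×row2 = (1, 0, 0, -14/19)
  row 1: subtract 1/4×row2 = (0, 1, 0, -1/19)
  row 3: subtract -9/4×row2 = (0, 0, 0, 9/19)
step 4: normalize row 3 (÷9/19) = (0, 0, 0, 1)
  row 0: subtract -14/19×row3 = (1, 0, 0, 0)
  row 1: subtract -1/19×row3 = (0, 1, 0, 0)
  row 2: subtract -15/19×row3 = (0, 0, 1, 0)

rank = 4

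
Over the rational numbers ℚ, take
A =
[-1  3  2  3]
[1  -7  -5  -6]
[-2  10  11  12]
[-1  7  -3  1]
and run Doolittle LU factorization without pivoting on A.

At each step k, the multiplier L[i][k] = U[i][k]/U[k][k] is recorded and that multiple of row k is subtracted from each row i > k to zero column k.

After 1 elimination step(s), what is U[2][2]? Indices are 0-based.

Step 1: pivot at (0,0) is -1.
  row1 ← row1 − (-1)·row0  ⇒  L[1][0]=-1, U row1=(0, -4, -3, -3)
  row2 ← row2 − (2)·row0  ⇒  L[2][0]=2, U row2=(0, 4, 7, 6)
  row3 ← row3 − (1)·row0  ⇒  L[3][0]=1, U row3=(0, 4, -5, -2)

U[2][2] = 7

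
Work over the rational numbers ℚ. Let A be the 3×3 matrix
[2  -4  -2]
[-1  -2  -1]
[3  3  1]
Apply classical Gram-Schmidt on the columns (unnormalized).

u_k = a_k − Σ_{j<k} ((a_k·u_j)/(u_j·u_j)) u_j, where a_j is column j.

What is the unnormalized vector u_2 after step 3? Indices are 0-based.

u_2 = (12/397, -72/397, -32/397)

Step 1: u_0 = a_0 = (2, -1, 3).
Step 2: u_1 = a_1 − (3/14)·u_0 = (-31/7, -25/14, 33/14).
Step 3: u_2 = a_2 − (0)·u_0 − (182/397)·u_1 = (12/397, -72/397, -32/397).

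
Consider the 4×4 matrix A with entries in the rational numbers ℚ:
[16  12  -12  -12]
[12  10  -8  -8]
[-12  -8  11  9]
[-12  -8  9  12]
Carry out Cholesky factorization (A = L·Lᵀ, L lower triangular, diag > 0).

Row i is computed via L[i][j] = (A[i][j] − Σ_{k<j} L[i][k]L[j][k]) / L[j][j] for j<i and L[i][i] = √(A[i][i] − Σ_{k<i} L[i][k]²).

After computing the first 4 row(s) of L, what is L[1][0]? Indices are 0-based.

Step 1: L[0][0] = √(16) = 4.
  L[1][0] = (12) / L[0][0] = 3.
Step 2: L[1][1] = √(1) = 1.
  L[2][0] = (-12) / L[0][0] = -3.
  L[2][1] = (1) / L[1][1] = 1.
Step 3: L[2][2] = √(1) = 1.
  L[3][0] = (-12) / L[0][0] = -3.
  L[3][1] = (1) / L[1][1] = 1.
  L[3][2] = (-1) / L[2][2] = -1.
Step 4: L[3][3] = √(1) = 1.

L[1][0] = 3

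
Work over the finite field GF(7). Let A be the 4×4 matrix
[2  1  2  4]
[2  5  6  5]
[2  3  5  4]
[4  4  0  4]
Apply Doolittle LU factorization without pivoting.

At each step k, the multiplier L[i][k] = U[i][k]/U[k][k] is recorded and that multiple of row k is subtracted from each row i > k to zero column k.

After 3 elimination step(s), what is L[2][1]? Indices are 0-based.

L[2][1] = 4

[col 0] pivot 2
  R1 -= 1*R0 → (0, 4, 4, 1)  (L[1][0] := 1)
  R2 -= 1*R0 → (0, 2, 3, 0)  (L[2][0] := 1)
  R3 -= 2*R0 → (0, 2, 3, 3)  (L[3][0] := 2)
[col 1] pivot 4
  R2 -= 4*R1 → (0, 0, 1, 3)  (L[2][1] := 4)
  R3 -= 4*R1 → (0, 0, 1, 6)  (L[3][1] := 4)
[col 2] pivot 1
  R3 -= 1*R2 → (0, 0, 0, 3)  (L[3][2] := 1)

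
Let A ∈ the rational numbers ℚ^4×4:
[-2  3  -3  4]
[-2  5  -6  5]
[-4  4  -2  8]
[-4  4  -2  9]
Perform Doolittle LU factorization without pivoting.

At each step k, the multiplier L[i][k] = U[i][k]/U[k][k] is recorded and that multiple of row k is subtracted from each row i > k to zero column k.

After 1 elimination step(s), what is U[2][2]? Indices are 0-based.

U[2][2] = 4

k=0: U[0][0]=-2
  eliminate (1,0): mult=1, new row 1: (0, 2, -3, 1); set L[1][0]=1
  eliminate (2,0): mult=2, new row 2: (0, -2, 4, 0); set L[2][0]=2
  eliminate (3,0): mult=2, new row 3: (0, -2, 4, 1); set L[3][0]=2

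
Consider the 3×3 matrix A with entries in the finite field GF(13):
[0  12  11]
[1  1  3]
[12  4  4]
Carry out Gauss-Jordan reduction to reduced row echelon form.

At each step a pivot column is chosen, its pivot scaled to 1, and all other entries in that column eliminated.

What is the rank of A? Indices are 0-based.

rank = 3

[1] R0 <-> R1
[1] R0 /= 1  ⇒  (1, 1, 3)
     R2 -= 12·R0  ⇒  (0, 5, 7)
[2] R1 /= 12  ⇒  (0, 1, 2)
     R0 -= 1·R1  ⇒  (1, 0, 1)
     R2 -= 5·R1  ⇒  (0, 0, 10)
[3] R2 /= 10  ⇒  (0, 0, 1)
     R0 -= 1·R2  ⇒  (1, 0, 0)
     R1 -= 2·R2  ⇒  (0, 1, 0)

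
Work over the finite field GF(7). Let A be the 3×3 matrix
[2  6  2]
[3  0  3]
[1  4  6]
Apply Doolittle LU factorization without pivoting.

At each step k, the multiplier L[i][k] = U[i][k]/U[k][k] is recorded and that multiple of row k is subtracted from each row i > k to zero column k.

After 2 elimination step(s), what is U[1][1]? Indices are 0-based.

[col 0] pivot 2
  R1 -= 5*R0 → (0, 5, 0)  (L[1][0] := 5)
  R2 -= 4*R0 → (0, 1, 5)  (L[2][0] := 4)
[col 1] pivot 5
  R2 -= 3*R1 → (0, 0, 5)  (L[2][1] := 3)

U[1][1] = 5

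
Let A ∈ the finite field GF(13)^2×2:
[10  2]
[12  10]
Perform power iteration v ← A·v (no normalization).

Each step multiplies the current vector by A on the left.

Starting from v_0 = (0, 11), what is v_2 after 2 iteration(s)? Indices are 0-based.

v_0 = (0, 11).
v_1 = A·v_0 = (9, 6).
v_2 = A·v_1 = (11, 12).

v_2 = (11, 12)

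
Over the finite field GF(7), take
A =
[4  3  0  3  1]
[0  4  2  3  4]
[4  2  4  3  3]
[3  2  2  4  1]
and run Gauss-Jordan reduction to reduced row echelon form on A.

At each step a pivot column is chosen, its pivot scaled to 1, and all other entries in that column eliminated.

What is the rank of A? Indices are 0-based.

rank = 4

step 1: normalize row 0 (÷4) = (1, 6, 0, 6, 2)
  row 2: subtract 4×row0 = (0, 6, 4, 0, 2)
  row 3: subtract 3×row0 = (0, 5, 2, 0, 2)
step 2: normalize row 1 (÷4) = (0, 1, 4, 6, 1)
  row 0: subtract 6×row1 = (1, 0, 4, 5, 3)
  row 2: subtract 6×row1 = (0, 0, 1, 6, 3)
  row 3: subtract 5×row1 = (0, 0, 3, 5, 4)
step 3: normalize row 2 (÷1) = (0, 0, 1, 6, 3)
  row 0: subtract 4×row2 = (1, 0, 0, 2, 5)
  row 1: subtract 4×row2 = (0, 1, 0, 3, 3)
  row 3: subtract 3×row2 = (0, 0, 0, 1, 2)
step 4: normalize row 3 (÷1) = (0, 0, 0, 1, 2)
  row 0: subtract 2×row3 = (1, 0, 0, 0, 1)
  row 1: subtract 3×row3 = (0, 1, 0, 0, 4)
  row 2: subtract 6×row3 = (0, 0, 1, 0, 5)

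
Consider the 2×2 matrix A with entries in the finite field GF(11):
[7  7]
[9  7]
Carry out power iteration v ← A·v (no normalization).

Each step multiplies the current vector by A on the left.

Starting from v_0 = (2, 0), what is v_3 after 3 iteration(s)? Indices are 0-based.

v_0 = (2, 0).
v_1 = A·v_0 = (3, 7).
v_2 = A·v_1 = (4, 10).
v_3 = A·v_2 = (10, 7).

v_3 = (10, 7)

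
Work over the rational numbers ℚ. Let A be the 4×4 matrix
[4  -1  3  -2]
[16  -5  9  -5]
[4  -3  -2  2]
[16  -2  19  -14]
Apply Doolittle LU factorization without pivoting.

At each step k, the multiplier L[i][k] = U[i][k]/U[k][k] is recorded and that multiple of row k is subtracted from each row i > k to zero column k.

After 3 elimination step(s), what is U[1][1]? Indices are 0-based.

Step 1: pivot at (0,0) is 4.
  row1 ← row1 − (4)·row0  ⇒  L[1][0]=4, U row1=(0, -1, -3, 3)
  row2 ← row2 − (1)·row0  ⇒  L[2][0]=1, U row2=(0, -2, -5, 4)
  row3 ← row3 − (4)·row0  ⇒  L[3][0]=4, U row3=(0, 2, 7, -6)
Step 2: pivot at (1,1) is -1.
  row2 ← row2 − (2)·row1  ⇒  L[2][1]=2, U row2=(0, 0, 1, -2)
  row3 ← row3 − (-2)·row1  ⇒  L[3][1]=-2, U row3=(0, 0, 1, 0)
Step 3: pivot at (2,2) is 1.
  row3 ← row3 − (1)·row2  ⇒  L[3][2]=1, U row3=(0, 0, 0, 2)

U[1][1] = -1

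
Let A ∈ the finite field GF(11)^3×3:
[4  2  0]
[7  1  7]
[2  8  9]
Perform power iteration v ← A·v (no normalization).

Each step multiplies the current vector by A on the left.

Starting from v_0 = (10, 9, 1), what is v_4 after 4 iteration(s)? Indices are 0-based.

v_4 = (0, 6, 3)

v_0 = (10, 9, 1).
v_1 = A·v_0 = (3, 9, 2).
v_2 = A·v_1 = (8, 0, 8).
v_3 = A·v_2 = (10, 2, 0).
v_4 = A·v_3 = (0, 6, 3).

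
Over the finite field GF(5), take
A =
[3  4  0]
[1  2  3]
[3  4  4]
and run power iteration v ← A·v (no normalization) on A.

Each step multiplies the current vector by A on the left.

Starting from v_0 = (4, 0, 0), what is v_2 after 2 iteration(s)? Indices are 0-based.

v_2 = (2, 1, 0)

v_0 = (4, 0, 0).
v_1 = A·v_0 = (2, 4, 2).
v_2 = A·v_1 = (2, 1, 0).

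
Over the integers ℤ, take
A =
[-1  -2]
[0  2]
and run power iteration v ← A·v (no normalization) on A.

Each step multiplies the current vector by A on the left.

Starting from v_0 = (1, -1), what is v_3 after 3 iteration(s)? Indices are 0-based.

v_0 = (1, -1).
v_1 = A·v_0 = (1, -2).
v_2 = A·v_1 = (3, -4).
v_3 = A·v_2 = (5, -8).

v_3 = (5, -8)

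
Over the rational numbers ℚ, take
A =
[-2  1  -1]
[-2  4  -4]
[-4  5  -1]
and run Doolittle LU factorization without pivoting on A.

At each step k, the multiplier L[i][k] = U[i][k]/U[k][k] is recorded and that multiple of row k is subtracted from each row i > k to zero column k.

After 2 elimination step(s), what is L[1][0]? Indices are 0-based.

[col 0] pivot -2
  R1 -= 1*R0 → (0, 3, -3)  (L[1][0] := 1)
  R2 -= 2*R0 → (0, 3, 1)  (L[2][0] := 2)
[col 1] pivot 3
  R2 -= 1*R1 → (0, 0, 4)  (L[2][1] := 1)

L[1][0] = 1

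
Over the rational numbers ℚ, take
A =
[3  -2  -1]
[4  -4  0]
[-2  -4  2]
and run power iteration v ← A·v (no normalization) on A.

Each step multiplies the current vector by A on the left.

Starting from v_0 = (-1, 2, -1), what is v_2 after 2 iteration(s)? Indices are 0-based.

v_0 = (-1, 2, -1).
v_1 = A·v_0 = (-6, -12, -8).
v_2 = A·v_1 = (14, 24, 44).

v_2 = (14, 24, 44)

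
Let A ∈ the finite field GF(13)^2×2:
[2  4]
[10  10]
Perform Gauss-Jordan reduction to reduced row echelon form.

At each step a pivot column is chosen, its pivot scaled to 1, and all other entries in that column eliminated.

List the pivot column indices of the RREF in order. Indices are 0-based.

pivot(0,0)=2: scale R0 → (1, 2)
  clear (1,0): R1 −= (10)R0 → (0, 3)
pivot(1,1)=3: scale R1 → (0, 1)
  clear (0,1): R0 −= (2)R1 → (1, 0)

pivot columns: 0, 1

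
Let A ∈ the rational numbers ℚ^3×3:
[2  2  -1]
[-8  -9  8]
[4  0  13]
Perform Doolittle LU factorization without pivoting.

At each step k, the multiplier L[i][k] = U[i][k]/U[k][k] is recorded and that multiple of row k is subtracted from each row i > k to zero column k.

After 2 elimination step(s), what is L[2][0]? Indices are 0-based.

Step 1: pivot at (0,0) is 2.
  row1 ← row1 − (-4)·row0  ⇒  L[1][0]=-4, U row1=(0, -1, 4)
  row2 ← row2 − (2)·row0  ⇒  L[2][0]=2, U row2=(0, -4, 15)
Step 2: pivot at (1,1) is -1.
  row2 ← row2 − (4)·row1  ⇒  L[2][1]=4, U row2=(0, 0, -1)

L[2][0] = 2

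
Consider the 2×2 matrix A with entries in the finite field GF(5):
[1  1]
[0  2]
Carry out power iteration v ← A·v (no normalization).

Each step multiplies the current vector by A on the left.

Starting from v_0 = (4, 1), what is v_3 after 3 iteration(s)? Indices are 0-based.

v_3 = (1, 3)

v_0 = (4, 1).
v_1 = A·v_0 = (0, 2).
v_2 = A·v_1 = (2, 4).
v_3 = A·v_2 = (1, 3).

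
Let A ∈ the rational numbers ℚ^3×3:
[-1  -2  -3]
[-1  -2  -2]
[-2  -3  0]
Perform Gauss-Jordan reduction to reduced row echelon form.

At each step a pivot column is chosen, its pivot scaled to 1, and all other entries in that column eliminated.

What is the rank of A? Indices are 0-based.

rank = 3

pivot(0,0)=-1: scale R0 → (1, 2, 3)
  clear (1,0): R1 −= (-1)R0 → (0, 0, 1)
  clear (2,0): R2 −= (-2)R0 → (0, 1, 6)
pivot(1,1): swap R1↔R2
pivot(1,1)=1: scale R1 → (0, 1, 6)
  clear (0,1): R0 −= (2)R1 → (1, 0, -9)
pivot(2,2)=1: scale R2 → (0, 0, 1)
  clear (0,2): R0 −= (-9)R2 → (1, 0, 0)
  clear (1,2): R1 −= (6)R2 → (0, 1, 0)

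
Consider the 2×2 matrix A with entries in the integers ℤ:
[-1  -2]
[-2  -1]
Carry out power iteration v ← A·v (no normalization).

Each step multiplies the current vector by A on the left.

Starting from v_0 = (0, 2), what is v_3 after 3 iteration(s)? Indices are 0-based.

v_3 = (-28, -26)

v_0 = (0, 2).
v_1 = A·v_0 = (-4, -2).
v_2 = A·v_1 = (8, 10).
v_3 = A·v_2 = (-28, -26).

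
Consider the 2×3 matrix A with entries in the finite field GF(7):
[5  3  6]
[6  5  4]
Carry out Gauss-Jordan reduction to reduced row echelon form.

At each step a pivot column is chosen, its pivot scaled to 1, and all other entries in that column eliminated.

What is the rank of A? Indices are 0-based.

pivot(0,0)=5: scale R0 → (1, 2, 4)
  clear (1,0): R1 −= (6)R0 → (0, 0, 1)
col 1: no nonzero at/below row 1; advance.
pivot(1,2)=1: scale R1 → (0, 0, 1)
  clear (0,2): R0 −= (4)R1 → (1, 2, 0)

rank = 2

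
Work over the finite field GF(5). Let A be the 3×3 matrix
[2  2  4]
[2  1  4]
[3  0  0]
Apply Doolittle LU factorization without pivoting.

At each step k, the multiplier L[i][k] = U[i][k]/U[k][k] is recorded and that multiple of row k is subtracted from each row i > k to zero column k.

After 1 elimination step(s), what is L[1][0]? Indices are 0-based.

L[1][0] = 1

Step 1: pivot at (0,0) is 2.
  row1 ← row1 − (1)·row0  ⇒  L[1][0]=1, U row1=(0, 4, 0)
  row2 ← row2 − (4)·row0  ⇒  L[2][0]=4, U row2=(0, 2, 4)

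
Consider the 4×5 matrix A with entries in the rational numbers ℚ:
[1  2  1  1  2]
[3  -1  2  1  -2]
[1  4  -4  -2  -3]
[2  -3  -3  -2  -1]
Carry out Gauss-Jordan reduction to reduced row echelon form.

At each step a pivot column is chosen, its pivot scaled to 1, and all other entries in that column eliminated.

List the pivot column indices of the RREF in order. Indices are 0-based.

[1] R0 /= 1  ⇒  (1, 2, 1, 1, 2)
     R1 -= 3·R0  ⇒  (0, -7, -1, -2, -8)
     R2 -= 1·R0  ⇒  (0, 2, -5, -3, -5)
     R3 -= 2·R0  ⇒  (0, -7, -5, -4, -5)
[2] R1 /= -7  ⇒  (0, 1, 1/7, 2/7, 8/7)
     R0 -= 2·R1  ⇒  (1, 0, 5/7, 3/7, -2/7)
     R2 -= 2·R1  ⇒  (0, 0, -37/7, -25/7, -51/7)
     R3 -= -7·R1  ⇒  (0, 0, -4, -2, 3)
[3] R2 /= -37/7  ⇒  (0, 0, 1, 25/37, 51/37)
     R0 -= 5/7·R2  ⇒  (1, 0, 0, -2/37, -47/37)
     R1 -= 1/7·R2  ⇒  (0, 1, 0, 7/37, 35/37)
     R3 -= -4·R2  ⇒  (0, 0, 0, 26/37, 315/37)
[4] R3 /= 26/37  ⇒  (0, 0, 0, 1, 315/26)
     R0 -= -2/37·R3  ⇒  (1, 0, 0, 0, -8/13)
     R1 -= 7/37·R3  ⇒  (0, 1, 0, 0, -35/26)
     R2 -= 25/37·R3  ⇒  (0, 0, 1, 0, -177/26)

pivot columns: 0, 1, 2, 3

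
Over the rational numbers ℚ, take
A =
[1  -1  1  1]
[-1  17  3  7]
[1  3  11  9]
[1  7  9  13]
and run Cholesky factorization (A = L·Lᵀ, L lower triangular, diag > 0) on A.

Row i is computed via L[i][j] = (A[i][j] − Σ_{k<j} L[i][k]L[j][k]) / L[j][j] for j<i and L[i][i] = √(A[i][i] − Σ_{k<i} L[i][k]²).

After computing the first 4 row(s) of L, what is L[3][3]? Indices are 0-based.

Step 1: L[0][0] = √(1) = 1.
  L[1][0] = (-1) / L[0][0] = -1.
Step 2: L[1][1] = √(16) = 4.
  L[2][0] = (1) / L[0][0] = 1.
  L[2][1] = (4) / L[1][1] = 1.
Step 3: L[2][2] = √(9) = 3.
  L[3][0] = (1) / L[0][0] = 1.
  L[3][1] = (8) / L[1][1] = 2.
  L[3][2] = (6) / L[2][2] = 2.
Step 4: L[3][3] = √(4) = 2.

L[3][3] = 2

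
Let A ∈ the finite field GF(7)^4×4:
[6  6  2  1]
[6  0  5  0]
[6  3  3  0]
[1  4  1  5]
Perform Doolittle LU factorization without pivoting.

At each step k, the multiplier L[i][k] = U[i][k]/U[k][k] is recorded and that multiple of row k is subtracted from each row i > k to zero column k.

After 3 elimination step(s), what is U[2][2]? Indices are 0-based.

U[2][2] = 3

[col 0] pivot 6
  R1 -= 1*R0 → (0, 1, 3, 6)  (L[1][0] := 1)
  R2 -= 1*R0 → (0, 4, 1, 6)  (L[2][0] := 1)
  R3 -= 6*R0 → (0, 3, 3, 6)  (L[3][0] := 6)
[col 1] pivot 1
  R2 -= 4*R1 → (0, 0, 3, 3)  (L[2][1] := 4)
  R3 -= 3*R1 → (0, 0, 1, 2)  (L[3][1] := 3)
[col 2] pivot 3
  R3 -= 5*R2 → (0, 0, 0, 1)  (L[3][2] := 5)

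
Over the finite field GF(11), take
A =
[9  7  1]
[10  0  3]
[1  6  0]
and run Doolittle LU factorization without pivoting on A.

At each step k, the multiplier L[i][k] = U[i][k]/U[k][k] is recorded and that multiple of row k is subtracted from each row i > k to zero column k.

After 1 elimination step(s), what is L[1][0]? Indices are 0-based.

L[1][0] = 6

Step 1: pivot at (0,0) is 9.
  row1 ← row1 − (6)·row0  ⇒  L[1][0]=6, U row1=(0, 2, 8)
  row2 ← row2 − (5)·row0  ⇒  L[2][0]=5, U row2=(0, 4, 6)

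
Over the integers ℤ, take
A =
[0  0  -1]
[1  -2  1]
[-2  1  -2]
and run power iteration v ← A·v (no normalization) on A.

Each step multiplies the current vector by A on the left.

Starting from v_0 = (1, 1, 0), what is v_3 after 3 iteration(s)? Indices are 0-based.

v_0 = (1, 1, 0).
v_1 = A·v_0 = (0, -1, -1).
v_2 = A·v_1 = (1, 1, 1).
v_3 = A·v_2 = (-1, 0, -3).

v_3 = (-1, 0, -3)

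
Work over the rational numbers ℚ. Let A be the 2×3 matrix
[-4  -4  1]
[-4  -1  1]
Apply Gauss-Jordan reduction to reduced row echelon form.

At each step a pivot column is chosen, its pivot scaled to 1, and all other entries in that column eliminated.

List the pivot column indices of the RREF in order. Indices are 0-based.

pivot columns: 0, 1

pivot(0,0)=-4: scale R0 → (1, 1, -1/4)
  clear (1,0): R1 −= (-4)R0 → (0, 3, 0)
pivot(1,1)=3: scale R1 → (0, 1, 0)
  clear (0,1): R0 −= (1)R1 → (1, 0, -1/4)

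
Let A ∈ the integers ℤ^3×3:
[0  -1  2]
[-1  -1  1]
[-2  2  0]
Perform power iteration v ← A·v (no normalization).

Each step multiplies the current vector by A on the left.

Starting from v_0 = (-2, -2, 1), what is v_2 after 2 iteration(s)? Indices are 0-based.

v_2 = (-5, -9, 2)

v_0 = (-2, -2, 1).
v_1 = A·v_0 = (4, 5, 0).
v_2 = A·v_1 = (-5, -9, 2).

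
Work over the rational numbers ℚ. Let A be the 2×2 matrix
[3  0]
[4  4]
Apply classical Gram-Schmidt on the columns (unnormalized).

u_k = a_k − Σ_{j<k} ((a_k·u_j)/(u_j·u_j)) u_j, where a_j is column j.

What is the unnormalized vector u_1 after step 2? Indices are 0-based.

u_1 = (-48/25, 36/25)

Step 1: u_0 = a_0 = (3, 4).
Step 2: u_1 = a_1 − (16/25)·u_0 = (-48/25, 36/25).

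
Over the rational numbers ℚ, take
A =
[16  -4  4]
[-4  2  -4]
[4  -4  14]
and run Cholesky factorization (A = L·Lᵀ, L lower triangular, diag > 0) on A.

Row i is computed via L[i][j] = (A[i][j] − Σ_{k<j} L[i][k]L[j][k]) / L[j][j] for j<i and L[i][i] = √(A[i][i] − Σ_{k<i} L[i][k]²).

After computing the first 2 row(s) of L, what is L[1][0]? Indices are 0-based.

L[1][0] = -1

Step 1: L[0][0] = √(16) = 4.
  L[1][0] = (-4) / L[0][0] = -1.
Step 2: L[1][1] = √(1) = 1.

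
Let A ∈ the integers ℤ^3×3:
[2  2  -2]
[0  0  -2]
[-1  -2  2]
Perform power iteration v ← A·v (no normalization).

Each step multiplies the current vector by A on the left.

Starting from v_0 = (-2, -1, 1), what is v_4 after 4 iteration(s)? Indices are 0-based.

v_0 = (-2, -1, 1).
v_1 = A·v_0 = (-8, -2, 6).
v_2 = A·v_1 = (-32, -12, 24).
v_3 = A·v_2 = (-136, -48, 104).
v_4 = A·v_3 = (-576, -208, 440).

v_4 = (-576, -208, 440)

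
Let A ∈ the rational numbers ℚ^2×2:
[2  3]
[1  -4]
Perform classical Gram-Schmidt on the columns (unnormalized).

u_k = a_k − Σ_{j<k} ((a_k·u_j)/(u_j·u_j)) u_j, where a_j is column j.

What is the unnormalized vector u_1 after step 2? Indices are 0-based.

u_1 = (11/5, -22/5)

Step 1: u_0 = a_0 = (2, 1).
Step 2: u_1 = a_1 − (2/5)·u_0 = (11/5, -22/5).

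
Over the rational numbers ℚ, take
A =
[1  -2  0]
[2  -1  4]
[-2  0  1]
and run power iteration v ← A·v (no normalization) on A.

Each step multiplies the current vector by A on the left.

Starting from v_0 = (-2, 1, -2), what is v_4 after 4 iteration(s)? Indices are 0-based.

v_4 = (-146, -215, -26)

v_0 = (-2, 1, -2).
v_1 = A·v_0 = (-4, -13, 2).
v_2 = A·v_1 = (22, 13, 10).
v_3 = A·v_2 = (-4, 71, -34).
v_4 = A·v_3 = (-146, -215, -26).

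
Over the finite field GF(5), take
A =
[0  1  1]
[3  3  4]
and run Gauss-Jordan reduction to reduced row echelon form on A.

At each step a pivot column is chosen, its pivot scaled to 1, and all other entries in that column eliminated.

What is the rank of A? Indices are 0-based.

step 1: exchange rows 0,1
step 1: normalize row 0 (÷3) = (1, 1, 3)
step 2: normalize row 1 (÷1) = (0, 1, 1)
  row 0: subtract 1×row1 = (1, 0, 2)

rank = 2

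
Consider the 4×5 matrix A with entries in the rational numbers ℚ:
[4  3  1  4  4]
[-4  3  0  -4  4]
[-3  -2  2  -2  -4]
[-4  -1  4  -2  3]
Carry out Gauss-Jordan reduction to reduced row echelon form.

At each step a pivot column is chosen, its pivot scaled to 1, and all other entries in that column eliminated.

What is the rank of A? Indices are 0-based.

step 1: normalize row 0 (÷4) = (1, 3/4, 1/4, 1, 1)
  row 1: subtract -4×row0 = (0, 6, 1, 0, 8)
  row 2: subtract -3×row0 = (0, 1/4, 11/4, 1, -1)
  row 3: subtract -4×row0 = (0, 2, 5, 2, 7)
step 2: normalize row 1 (÷6) = (0, 1, 1/6, 0, 4/3)
  row 0: subtract 3/4×row1 = (1, 0, 1/8, 1, 0)
  row 2: subtract 1/4×row1 = (0, 0, 65/24, 1, -4/3)
  row 3: subtract 2×row1 = (0, 0, 14/3, 2, 13/3)
step 3: normalize row 2 (÷65/24) = (0, 0, 1, 24/65, -32/65)
  row 0: subtract 1/8×row2 = (1, 0, 0, 62/65, 4/65)
  row 1: subtract 1/6×row2 = (0, 1, 0, -4/65, 92/65)
  row 3: subtract 14/3×row2 = (0, 0, 0, 18/65, 431/65)
step 4: normalize row 3 (÷18/65) = (0, 0, 0, 1, 431/18)
  row 0: subtract 62/65×row3 = (1, 0, 0, 0, -205/9)
  row 1: subtract -4/65×row3 = (0, 1, 0, 0, 26/9)
  row 2: subtract 24/65×row3 = (0, 0, 1, 0, -28/3)

rank = 4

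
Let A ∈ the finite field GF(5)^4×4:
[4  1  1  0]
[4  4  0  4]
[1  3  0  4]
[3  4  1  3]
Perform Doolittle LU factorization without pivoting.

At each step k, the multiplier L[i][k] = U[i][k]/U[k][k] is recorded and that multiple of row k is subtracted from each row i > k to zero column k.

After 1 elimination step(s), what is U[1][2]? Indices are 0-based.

U[1][2] = 4

Step 1: pivot at (0,0) is 4.
  row1 ← row1 − (1)·row0  ⇒  L[1][0]=1, U row1=(0, 3, 4, 4)
  row2 ← row2 − (4)·row0  ⇒  L[2][0]=4, U row2=(0, 4, 1, 4)
  row3 ← row3 − (2)·row0  ⇒  L[3][0]=2, U row3=(0, 2, 4, 3)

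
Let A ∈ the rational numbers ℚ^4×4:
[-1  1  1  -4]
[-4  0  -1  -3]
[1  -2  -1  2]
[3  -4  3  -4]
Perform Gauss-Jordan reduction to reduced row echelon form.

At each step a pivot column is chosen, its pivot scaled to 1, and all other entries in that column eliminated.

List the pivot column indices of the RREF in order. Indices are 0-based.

pivot columns: 0, 1, 2, 3

[1] R0 /= -1  ⇒  (1, -1, -1, 4)
     R1 -= -4·R0  ⇒  (0, -4, -5, 13)
     R2 -= 1·R0  ⇒  (0, -1, 0, -2)
     R3 -= 3·R0  ⇒  (0, -1, 6, -16)
[2] R1 /= -4  ⇒  (0, 1, 5/4, -13/4)
     R0 -= -1·R1  ⇒  (1, 0, 1/4, 3/4)
     R2 -= -1·R1  ⇒  (0, 0, 5/4, -21/4)
     R3 -= -1·R1  ⇒  (0, 0, 29/4, -77/4)
[3] R2 /= 5/4  ⇒  (0, 0, 1, -21/5)
     R0 -= 1/4·R2  ⇒  (1, 0, 0, 9/5)
     R1 -= 5/4·R2  ⇒  (0, 1, 0, 2)
     R3 -= 29/4·R2  ⇒  (0, 0, 0, 56/5)
[4] R3 /= 56/5  ⇒  (0, 0, 0, 1)
     R0 -= 9/5·R3  ⇒  (1, 0, 0, 0)
     R1 -= 2·R3  ⇒  (0, 1, 0, 0)
     R2 -= -21/5·R3  ⇒  (0, 0, 1, 0)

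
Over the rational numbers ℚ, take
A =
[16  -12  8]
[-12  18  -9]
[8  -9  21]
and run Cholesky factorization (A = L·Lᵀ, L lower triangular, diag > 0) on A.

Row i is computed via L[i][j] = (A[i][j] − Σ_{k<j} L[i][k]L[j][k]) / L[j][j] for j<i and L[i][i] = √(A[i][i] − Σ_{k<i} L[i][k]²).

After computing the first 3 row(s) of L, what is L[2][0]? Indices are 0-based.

Step 1: L[0][0] = √(16) = 4.
  L[1][0] = (-12) / L[0][0] = -3.
Step 2: L[1][1] = √(9) = 3.
  L[2][0] = (8) / L[0][0] = 2.
  L[2][1] = (-3) / L[1][1] = -1.
Step 3: L[2][2] = √(16) = 4.

L[2][0] = 2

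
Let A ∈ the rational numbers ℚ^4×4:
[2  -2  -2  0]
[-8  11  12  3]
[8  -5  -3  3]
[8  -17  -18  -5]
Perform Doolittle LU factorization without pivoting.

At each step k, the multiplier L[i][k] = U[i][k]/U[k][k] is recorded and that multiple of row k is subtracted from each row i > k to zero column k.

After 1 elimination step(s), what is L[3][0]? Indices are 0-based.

k=0: U[0][0]=2
  eliminate (1,0): mult=-4, new row 1: (0, 3, 4, 3); set L[1][0]=-4
  eliminate (2,0): mult=4, new row 2: (0, 3, 5, 3); set L[2][0]=4
  eliminate (3,0): mult=4, new row 3: (0, -9, -10, -5); set L[3][0]=4

L[3][0] = 4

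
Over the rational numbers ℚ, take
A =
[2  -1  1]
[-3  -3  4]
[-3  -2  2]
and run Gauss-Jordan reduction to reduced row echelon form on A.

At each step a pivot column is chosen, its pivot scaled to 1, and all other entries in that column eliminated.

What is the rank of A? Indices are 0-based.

[1] R0 /= 2  ⇒  (1, -1/2, 1/2)
     R1 -= -3·R0  ⇒  (0, -9/2, 11/2)
     R2 -= -3·R0  ⇒  (0, -7/2, 7/2)
[2] R1 /= -9/2  ⇒  (0, 1, -11/9)
     R0 -= -1/2·R1  ⇒  (1, 0, -1/9)
     R2 -= -7/2·R1  ⇒  (0, 0, -7/9)
[3] R2 /= -7/9  ⇒  (0, 0, 1)
     R0 -= -1/9·R2  ⇒  (1, 0, 0)
     R1 -= -11/9·R2  ⇒  (0, 1, 0)

rank = 3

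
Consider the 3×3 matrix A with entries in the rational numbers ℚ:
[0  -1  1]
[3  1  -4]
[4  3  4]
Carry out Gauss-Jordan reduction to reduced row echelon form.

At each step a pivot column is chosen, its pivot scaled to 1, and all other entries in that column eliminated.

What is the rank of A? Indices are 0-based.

pivot(0,0): swap R0↔R1
pivot(0,0)=3: scale R0 → (1, 1/3, -4/3)
  clear (2,0): R2 −= (4)R0 → (0, 5/3, 28/3)
pivot(1,1)=-1: scale R1 → (0, 1, -1)
  clear (0,1): R0 −= (1/3)R1 → (1, 0, -1)
  clear (2,1): R2 −= (5/3)R1 → (0, 0, 11)
pivot(2,2)=11: scale R2 → (0, 0, 1)
  clear (0,2): R0 −= (-1)R2 → (1, 0, 0)
  clear (1,2): R1 −= (-1)R2 → (0, 1, 0)

rank = 3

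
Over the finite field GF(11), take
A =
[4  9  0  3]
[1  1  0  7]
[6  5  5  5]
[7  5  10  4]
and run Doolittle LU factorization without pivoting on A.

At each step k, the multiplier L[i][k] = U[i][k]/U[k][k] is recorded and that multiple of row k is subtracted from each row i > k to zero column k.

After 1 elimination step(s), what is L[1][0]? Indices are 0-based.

L[1][0] = 3

Step 1: pivot at (0,0) is 4.
  row1 ← row1 − (3)·row0  ⇒  L[1][0]=3, U row1=(0, 7, 0, 9)
  row2 ← row2 − (7)·row0  ⇒  L[2][0]=7, U row2=(0, 8, 5, 6)
  row3 ← row3 − (10)·row0  ⇒  L[3][0]=10, U row3=(0, 3, 10, 7)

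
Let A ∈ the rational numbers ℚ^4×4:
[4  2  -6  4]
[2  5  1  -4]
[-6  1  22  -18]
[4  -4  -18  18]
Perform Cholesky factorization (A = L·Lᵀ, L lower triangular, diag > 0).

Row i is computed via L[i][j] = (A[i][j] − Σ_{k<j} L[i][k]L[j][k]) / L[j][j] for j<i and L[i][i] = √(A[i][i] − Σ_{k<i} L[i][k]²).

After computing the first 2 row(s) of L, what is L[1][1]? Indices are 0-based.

Step 1: L[0][0] = √(4) = 2.
  L[1][0] = (2) / L[0][0] = 1.
Step 2: L[1][1] = √(4) = 2.

L[1][1] = 2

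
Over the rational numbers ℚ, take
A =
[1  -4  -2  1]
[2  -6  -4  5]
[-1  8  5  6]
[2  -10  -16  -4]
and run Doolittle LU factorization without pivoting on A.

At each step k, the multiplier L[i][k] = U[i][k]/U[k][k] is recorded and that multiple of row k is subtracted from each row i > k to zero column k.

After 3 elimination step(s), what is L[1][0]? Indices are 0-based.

L[1][0] = 2

Step 1: pivot at (0,0) is 1.
  row1 ← row1 − (2)·row0  ⇒  L[1][0]=2, U row1=(0, 2, 0, 3)
  row2 ← row2 − (-1)·row0  ⇒  L[2][0]=-1, U row2=(0, 4, 3, 7)
  row3 ← row3 − (2)·row0  ⇒  L[3][0]=2, U row3=(0, -2, -12, -6)
Step 2: pivot at (1,1) is 2.
  row2 ← row2 − (2)·row1  ⇒  L[2][1]=2, U row2=(0, 0, 3, 1)
  row3 ← row3 − (-1)·row1  ⇒  L[3][1]=-1, U row3=(0, 0, -12, -3)
Step 3: pivot at (2,2) is 3.
  row3 ← row3 − (-4)·row2  ⇒  L[3][2]=-4, U row3=(0, 0, 0, 1)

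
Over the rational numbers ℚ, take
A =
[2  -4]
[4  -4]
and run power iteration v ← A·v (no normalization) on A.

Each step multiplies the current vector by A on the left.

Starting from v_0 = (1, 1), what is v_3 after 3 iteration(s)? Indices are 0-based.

v_3 = (24, 16)

v_0 = (1, 1).
v_1 = A·v_0 = (-2, 0).
v_2 = A·v_1 = (-4, -8).
v_3 = A·v_2 = (24, 16).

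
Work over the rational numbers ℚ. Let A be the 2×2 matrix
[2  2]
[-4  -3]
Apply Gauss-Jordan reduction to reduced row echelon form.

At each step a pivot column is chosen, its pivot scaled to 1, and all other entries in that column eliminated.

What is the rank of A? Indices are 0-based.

rank = 2

[1] R0 /= 2  ⇒  (1, 1)
     R1 -= -4·R0  ⇒  (0, 1)
[2] R1 /= 1  ⇒  (0, 1)
     R0 -= 1·R1  ⇒  (1, 0)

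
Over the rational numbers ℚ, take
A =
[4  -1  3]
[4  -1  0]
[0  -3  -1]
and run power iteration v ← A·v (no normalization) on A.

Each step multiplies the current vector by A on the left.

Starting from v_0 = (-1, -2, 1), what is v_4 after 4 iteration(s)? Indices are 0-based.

v_4 = (189, 246, -215)

v_0 = (-1, -2, 1).
v_1 = A·v_0 = (1, -2, 5).
v_2 = A·v_1 = (21, 6, 1).
v_3 = A·v_2 = (81, 78, -19).
v_4 = A·v_3 = (189, 246, -215).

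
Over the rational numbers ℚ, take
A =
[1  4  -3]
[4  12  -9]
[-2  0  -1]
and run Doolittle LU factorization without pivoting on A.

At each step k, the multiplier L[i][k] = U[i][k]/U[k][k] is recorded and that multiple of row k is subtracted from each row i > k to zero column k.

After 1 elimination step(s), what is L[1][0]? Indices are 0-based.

L[1][0] = 4

k=0: U[0][0]=1
  eliminate (1,0): mult=4, new row 1: (0, -4, 3); set L[1][0]=4
  eliminate (2,0): mult=-2, new row 2: (0, 8, -7); set L[2][0]=-2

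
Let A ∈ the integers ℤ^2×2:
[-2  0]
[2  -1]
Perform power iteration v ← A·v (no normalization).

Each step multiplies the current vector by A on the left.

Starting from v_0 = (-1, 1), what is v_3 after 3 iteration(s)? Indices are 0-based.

v_0 = (-1, 1).
v_1 = A·v_0 = (2, -3).
v_2 = A·v_1 = (-4, 7).
v_3 = A·v_2 = (8, -15).

v_3 = (8, -15)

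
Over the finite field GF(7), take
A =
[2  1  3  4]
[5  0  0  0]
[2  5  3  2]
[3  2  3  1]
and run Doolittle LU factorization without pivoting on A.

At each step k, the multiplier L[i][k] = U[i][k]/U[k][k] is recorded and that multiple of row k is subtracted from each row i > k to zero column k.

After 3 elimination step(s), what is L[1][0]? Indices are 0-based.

[col 0] pivot 2
  R1 -= 6*R0 → (0, 1, 3, 4)  (L[1][0] := 6)
  R2 -= 1*R0 → (0, 4, 0, 5)  (L[2][0] := 1)
  R3 -= 5*R0 → (0, 4, 2, 2)  (L[3][0] := 5)
[col 1] pivot 1
  R2 -= 4*R1 → (0, 0, 2, 3)  (L[2][1] := 4)
  R3 -= 4*R1 → (0, 0, 4, 0)  (L[3][1] := 4)
[col 2] pivot 2
  R3 -= 2*R2 → (0, 0, 0, 1)  (L[3][2] := 2)

L[1][0] = 6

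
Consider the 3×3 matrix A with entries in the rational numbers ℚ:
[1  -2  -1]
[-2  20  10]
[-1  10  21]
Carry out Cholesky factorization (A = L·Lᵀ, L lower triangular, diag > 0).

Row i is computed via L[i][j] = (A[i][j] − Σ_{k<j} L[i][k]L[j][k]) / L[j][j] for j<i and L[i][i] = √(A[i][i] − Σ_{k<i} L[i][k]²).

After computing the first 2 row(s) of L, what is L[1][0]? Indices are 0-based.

Step 1: L[0][0] = √(1) = 1.
  L[1][0] = (-2) / L[0][0] = -2.
Step 2: L[1][1] = √(16) = 4.

L[1][0] = -2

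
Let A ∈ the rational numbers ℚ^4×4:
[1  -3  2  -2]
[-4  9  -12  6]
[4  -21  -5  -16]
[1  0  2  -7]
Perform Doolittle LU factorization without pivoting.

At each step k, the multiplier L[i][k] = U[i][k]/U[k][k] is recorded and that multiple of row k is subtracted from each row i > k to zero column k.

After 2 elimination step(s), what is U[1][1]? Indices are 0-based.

[col 0] pivot 1
  R1 -= -4*R0 → (0, -3, -4, -2)  (L[1][0] := -4)
  R2 -= 4*R0 → (0, -9, -13, -8)  (L[2][0] := 4)
  R3 -= 1*R0 → (0, 3, 0, -5)  (L[3][0] := 1)
[col 1] pivot -3
  R2 -= 3*R1 → (0, 0, -1, -2)  (L[2][1] := 3)
  R3 -= -1*R1 → (0, 0, -4, -7)  (L[3][1] := -1)

U[1][1] = -3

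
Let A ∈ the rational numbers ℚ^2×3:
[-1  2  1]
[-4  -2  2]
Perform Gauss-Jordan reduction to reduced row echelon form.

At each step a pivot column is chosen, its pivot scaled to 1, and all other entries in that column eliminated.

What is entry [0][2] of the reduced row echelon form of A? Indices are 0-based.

step 1: normalize row 0 (÷-1) = (1, -2, -1)
  row 1: subtract -4×row0 = (0, -10, -2)
step 2: normalize row 1 (÷-10) = (0, 1, 1/5)
  row 0: subtract -2×row1 = (1, 0, -3/5)

M[0][2] = -3/5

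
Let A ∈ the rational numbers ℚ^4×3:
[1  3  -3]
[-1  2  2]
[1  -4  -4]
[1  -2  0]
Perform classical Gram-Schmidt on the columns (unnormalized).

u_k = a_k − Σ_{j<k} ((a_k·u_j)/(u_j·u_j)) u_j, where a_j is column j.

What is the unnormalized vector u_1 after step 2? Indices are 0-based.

u_1 = (17/4, 3/4, -11/4, -3/4)

Step 1: u_0 = a_0 = (1, -1, 1, 1).
Step 2: u_1 = a_1 − (-5/4)·u_0 = (17/4, 3/4, -11/4, -3/4).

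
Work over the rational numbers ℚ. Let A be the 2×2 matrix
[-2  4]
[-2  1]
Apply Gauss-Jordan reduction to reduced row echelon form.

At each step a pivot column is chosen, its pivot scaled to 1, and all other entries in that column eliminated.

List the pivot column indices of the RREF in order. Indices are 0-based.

[1] R0 /= -2  ⇒  (1, -2)
     R1 -= -2·R0  ⇒  (0, -3)
[2] R1 /= -3  ⇒  (0, 1)
     R0 -= -2·R1  ⇒  (1, 0)

pivot columns: 0, 1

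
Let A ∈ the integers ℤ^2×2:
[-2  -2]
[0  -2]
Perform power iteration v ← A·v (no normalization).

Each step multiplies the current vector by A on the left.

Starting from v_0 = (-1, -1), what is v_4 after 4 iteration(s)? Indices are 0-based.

v_0 = (-1, -1).
v_1 = A·v_0 = (4, 2).
v_2 = A·v_1 = (-12, -4).
v_3 = A·v_2 = (32, 8).
v_4 = A·v_3 = (-80, -16).

v_4 = (-80, -16)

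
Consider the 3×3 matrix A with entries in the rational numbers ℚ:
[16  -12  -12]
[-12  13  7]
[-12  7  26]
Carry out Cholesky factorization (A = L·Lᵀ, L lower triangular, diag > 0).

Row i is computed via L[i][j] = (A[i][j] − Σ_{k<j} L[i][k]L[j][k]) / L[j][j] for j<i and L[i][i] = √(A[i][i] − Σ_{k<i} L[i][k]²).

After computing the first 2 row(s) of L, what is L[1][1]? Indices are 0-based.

L[1][1] = 2

Step 1: L[0][0] = √(16) = 4.
  L[1][0] = (-12) / L[0][0] = -3.
Step 2: L[1][1] = √(4) = 2.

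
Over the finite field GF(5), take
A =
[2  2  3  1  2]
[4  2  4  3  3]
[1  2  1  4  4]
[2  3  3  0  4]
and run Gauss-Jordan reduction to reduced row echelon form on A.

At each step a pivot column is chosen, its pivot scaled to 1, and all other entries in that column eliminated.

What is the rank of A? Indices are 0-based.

rank = 4

pivot(0,0)=2: scale R0 → (1, 1, 4, 3, 1)
  clear (1,0): R1 −= (4)R0 → (0, 3, 3, 1, 4)
  clear (2,0): R2 −= (1)R0 → (0, 1, 2, 1, 3)
  clear (3,0): R3 −= (2)R0 → (0, 1, 0, 4, 2)
pivot(1,1)=3: scale R1 → (0, 1, 1, 2, 3)
  clear (0,1): R0 −= (1)R1 → (1, 0, 3, 1, 3)
  clear (2,1): R2 −= (1)R1 → (0, 0, 1, 4, 0)
  clear (3,1): R3 −= (1)R1 → (0, 0, 4, 2, 4)
pivot(2,2)=1: scale R2 → (0, 0, 1, 4, 0)
  clear (0,2): R0 −= (3)R2 → (1, 0, 0, 4, 3)
  clear (1,2): R1 −= (1)R2 → (0, 1, 0, 3, 3)
  clear (3,2): R3 −= (4)R2 → (0, 0, 0, 1, 4)
pivot(3,3)=1: scale R3 → (0, 0, 0, 1, 4)
  clear (0,3): R0 −= (4)R3 → (1, 0, 0, 0, 2)
  clear (1,3): R1 −= (3)R3 → (0, 1, 0, 0, 1)
  clear (2,3): R2 −= (4)R3 → (0, 0, 1, 0, 4)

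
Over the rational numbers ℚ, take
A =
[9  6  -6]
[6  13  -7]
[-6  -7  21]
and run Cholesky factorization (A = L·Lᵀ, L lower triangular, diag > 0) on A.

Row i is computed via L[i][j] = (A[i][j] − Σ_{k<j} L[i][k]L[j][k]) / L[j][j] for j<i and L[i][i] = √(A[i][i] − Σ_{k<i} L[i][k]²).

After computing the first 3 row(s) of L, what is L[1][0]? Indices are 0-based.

Step 1: L[0][0] = √(9) = 3.
  L[1][0] = (6) / L[0][0] = 2.
Step 2: L[1][1] = √(9) = 3.
  L[2][0] = (-6) / L[0][0] = -2.
  L[2][1] = (-3) / L[1][1] = -1.
Step 3: L[2][2] = √(16) = 4.

L[1][0] = 2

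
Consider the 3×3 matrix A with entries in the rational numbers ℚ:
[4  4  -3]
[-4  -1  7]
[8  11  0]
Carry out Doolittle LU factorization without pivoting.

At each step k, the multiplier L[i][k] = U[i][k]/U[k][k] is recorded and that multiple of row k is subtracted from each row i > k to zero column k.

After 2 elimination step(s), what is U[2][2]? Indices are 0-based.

Step 1: pivot at (0,0) is 4.
  row1 ← row1 − (-1)·row0  ⇒  L[1][0]=-1, U row1=(0, 3, 4)
  row2 ← row2 − (2)·row0  ⇒  L[2][0]=2, U row2=(0, 3, 6)
Step 2: pivot at (1,1) is 3.
  row2 ← row2 − (1)·row1  ⇒  L[2][1]=1, U row2=(0, 0, 2)

U[2][2] = 2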